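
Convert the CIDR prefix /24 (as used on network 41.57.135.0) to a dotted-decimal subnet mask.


/24 means 24 network bits, 8 host bits
Binary: 11111111111111111111111100000000
Mask: 255.255.255.0


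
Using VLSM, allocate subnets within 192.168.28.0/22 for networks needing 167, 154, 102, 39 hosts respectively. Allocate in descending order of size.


167 hosts -> /24 (254 usable): 192.168.28.0/24
154 hosts -> /24 (254 usable): 192.168.29.0/24
102 hosts -> /25 (126 usable): 192.168.30.0/25
39 hosts -> /26 (62 usable): 192.168.30.128/26
Allocation: 192.168.28.0/24 (167 hosts, 254 usable); 192.168.29.0/24 (154 hosts, 254 usable); 192.168.30.0/25 (102 hosts, 126 usable); 192.168.30.128/26 (39 hosts, 62 usable)


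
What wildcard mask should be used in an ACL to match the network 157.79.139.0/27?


Subnet mask: 255.255.255.224
Wildcard = 255.255.255.255 - subnet mask
255 - 255 = 0
255 - 255 = 0
255 - 255 = 0
255 - 224 = 31
Wildcard: 0.0.0.31


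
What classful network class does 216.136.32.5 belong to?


First octet: 216
Binary: 11011000
110xxxxx -> Class C (192-223)
Class C, default mask 255.255.255.0 (/24)


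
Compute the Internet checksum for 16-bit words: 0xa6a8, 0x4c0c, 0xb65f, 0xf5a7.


Sum all words (with carry folding):
+ 0xa6a8 = 0xa6a8
+ 0x4c0c = 0xf2b4
+ 0xb65f = 0xa914
+ 0xf5a7 = 0x9ebc
One's complement: ~0x9ebc
Checksum = 0x6143


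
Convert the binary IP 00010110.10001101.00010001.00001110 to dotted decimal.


00010110 = 22
10001101 = 141
00010001 = 17
00001110 = 14
IP: 22.141.17.14


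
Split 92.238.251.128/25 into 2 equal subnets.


New prefix = 25 + 1 = 26
Each subnet has 64 addresses
  92.238.251.128/26
  92.238.251.192/26
Subnets: 92.238.251.128/26, 92.238.251.192/26


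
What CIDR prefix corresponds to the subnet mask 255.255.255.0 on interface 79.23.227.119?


Binary: 11111111.11111111.11111111.00000000
Count leading 1s
Prefix: /24


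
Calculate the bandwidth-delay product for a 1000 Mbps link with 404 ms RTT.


BDP = bandwidth * RTT
= 1000 Mbps * 404 ms
= 1000 * 1e6 * 404 / 1000 bits
= 404000000 bits
= 50500000 bytes
= 49316.4062 KB
BDP = 404000000 bits (50500000 bytes)


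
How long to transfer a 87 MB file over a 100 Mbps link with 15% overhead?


Effective throughput = 100 * (1 - 15/100) = 85 Mbps
File size in Mb = 87 * 8 = 696 Mb
Time = 696 / 85
Time = 8.1882 seconds


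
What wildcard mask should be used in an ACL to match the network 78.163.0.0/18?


Subnet mask: 255.255.192.0
Wildcard = 255.255.255.255 - subnet mask
255 - 255 = 0
255 - 255 = 0
255 - 192 = 63
255 - 0 = 255
Wildcard: 0.0.63.255


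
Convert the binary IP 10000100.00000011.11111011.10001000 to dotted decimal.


10000100 = 132
00000011 = 3
11111011 = 251
10001000 = 136
IP: 132.3.251.136


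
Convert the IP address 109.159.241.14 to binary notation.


109 = 01101101
159 = 10011111
241 = 11110001
14 = 00001110
Binary: 01101101.10011111.11110001.00001110


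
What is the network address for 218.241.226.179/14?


IP:   11011010.11110001.11100010.10110011
Mask: 11111111.11111100.00000000.00000000
AND operation:
Net:  11011010.11110000.00000000.00000000
Network: 218.240.0.0/14


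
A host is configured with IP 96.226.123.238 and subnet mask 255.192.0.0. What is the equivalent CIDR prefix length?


Binary: 11111111.11000000.00000000.00000000
Count leading 1s
Prefix: /10


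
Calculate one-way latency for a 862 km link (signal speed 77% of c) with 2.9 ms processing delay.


Speed = 0.77 * 3e5 km/s = 231000 km/s
Propagation delay = 862 / 231000 = 0.0037 s = 3.7316 ms
Processing delay = 2.9 ms
Total one-way latency = 6.6316 ms


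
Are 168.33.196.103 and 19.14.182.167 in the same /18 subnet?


Mask: 255.255.192.0
168.33.196.103 AND mask = 168.33.192.0
19.14.182.167 AND mask = 19.14.128.0
No, different subnets (168.33.192.0 vs 19.14.128.0)


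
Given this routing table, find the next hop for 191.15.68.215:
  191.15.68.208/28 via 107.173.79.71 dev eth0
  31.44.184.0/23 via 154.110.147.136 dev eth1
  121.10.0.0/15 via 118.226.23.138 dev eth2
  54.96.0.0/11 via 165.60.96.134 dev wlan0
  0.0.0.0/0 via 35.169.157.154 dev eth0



Longest prefix match for 191.15.68.215:
  /28 191.15.68.208: MATCH
  /23 31.44.184.0: no
  /15 121.10.0.0: no
  /11 54.96.0.0: no
  /0 0.0.0.0: MATCH
Selected: next-hop 107.173.79.71 via eth0 (matched /28)


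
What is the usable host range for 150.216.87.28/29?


Network: 150.216.87.24
Broadcast: 150.216.87.31
First usable = network + 1
Last usable = broadcast - 1
Range: 150.216.87.25 to 150.216.87.30


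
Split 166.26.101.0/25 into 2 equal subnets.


New prefix = 25 + 1 = 26
Each subnet has 64 addresses
  166.26.101.0/26
  166.26.101.64/26
Subnets: 166.26.101.0/26, 166.26.101.64/26


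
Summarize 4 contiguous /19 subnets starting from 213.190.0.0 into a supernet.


Original prefix: /19
Number of subnets: 4 = 2^2
New prefix = 19 - 2 = 17
Supernet: 213.190.0.0/17


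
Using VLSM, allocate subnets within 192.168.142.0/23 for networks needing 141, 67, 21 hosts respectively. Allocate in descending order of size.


141 hosts -> /24 (254 usable): 192.168.142.0/24
67 hosts -> /25 (126 usable): 192.168.143.0/25
21 hosts -> /27 (30 usable): 192.168.143.128/27
Allocation: 192.168.142.0/24 (141 hosts, 254 usable); 192.168.143.0/25 (67 hosts, 126 usable); 192.168.143.128/27 (21 hosts, 30 usable)


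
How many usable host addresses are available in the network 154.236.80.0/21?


Host bits = 32 - 21 = 11
Total addresses = 2^11 = 2048
Usable = total - 2 (network and broadcast)
Usable hosts: 2046


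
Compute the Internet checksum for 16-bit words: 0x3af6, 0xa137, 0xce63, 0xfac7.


Sum all words (with carry folding):
+ 0x3af6 = 0x3af6
+ 0xa137 = 0xdc2d
+ 0xce63 = 0xaa91
+ 0xfac7 = 0xa559
One's complement: ~0xa559
Checksum = 0x5aa6


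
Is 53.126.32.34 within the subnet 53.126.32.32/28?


Subnet network: 53.126.32.32
Test IP AND mask: 53.126.32.32
Yes, 53.126.32.34 is in 53.126.32.32/28


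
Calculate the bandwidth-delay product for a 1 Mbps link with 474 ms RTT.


BDP = bandwidth * RTT
= 1 Mbps * 474 ms
= 1 * 1e6 * 474 / 1000 bits
= 474000 bits
= 59250 bytes
= 57.8613 KB
BDP = 474000 bits (59250 bytes)


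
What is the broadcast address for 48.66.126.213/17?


Network: 48.66.0.0/17
Host bits = 15
Set all host bits to 1:
Broadcast: 48.66.127.255


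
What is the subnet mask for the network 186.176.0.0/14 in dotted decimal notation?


/14 means 14 network bits, 18 host bits
Binary: 11111111111111000000000000000000
Mask: 255.252.0.0


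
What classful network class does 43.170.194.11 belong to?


First octet: 43
Binary: 00101011
0xxxxxxx -> Class A (1-126)
Class A, default mask 255.0.0.0 (/8)


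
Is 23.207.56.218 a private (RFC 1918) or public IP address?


RFC 1918 private ranges:
  10.0.0.0/8 (10.0.0.0 - 10.255.255.255)
  172.16.0.0/12 (172.16.0.0 - 172.31.255.255)
  192.168.0.0/16 (192.168.0.0 - 192.168.255.255)
Public (not in any RFC 1918 range)


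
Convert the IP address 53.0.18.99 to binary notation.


53 = 00110101
0 = 00000000
18 = 00010010
99 = 01100011
Binary: 00110101.00000000.00010010.01100011


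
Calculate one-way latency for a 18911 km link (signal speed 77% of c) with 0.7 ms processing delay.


Speed = 0.77 * 3e5 km/s = 231000 km/s
Propagation delay = 18911 / 231000 = 0.0819 s = 81.8658 ms
Processing delay = 0.7 ms
Total one-way latency = 82.5658 ms


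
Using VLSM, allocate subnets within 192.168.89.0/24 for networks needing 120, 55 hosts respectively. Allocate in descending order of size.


120 hosts -> /25 (126 usable): 192.168.89.0/25
55 hosts -> /26 (62 usable): 192.168.89.128/26
Allocation: 192.168.89.0/25 (120 hosts, 126 usable); 192.168.89.128/26 (55 hosts, 62 usable)


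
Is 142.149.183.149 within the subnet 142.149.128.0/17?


Subnet network: 142.149.128.0
Test IP AND mask: 142.149.128.0
Yes, 142.149.183.149 is in 142.149.128.0/17


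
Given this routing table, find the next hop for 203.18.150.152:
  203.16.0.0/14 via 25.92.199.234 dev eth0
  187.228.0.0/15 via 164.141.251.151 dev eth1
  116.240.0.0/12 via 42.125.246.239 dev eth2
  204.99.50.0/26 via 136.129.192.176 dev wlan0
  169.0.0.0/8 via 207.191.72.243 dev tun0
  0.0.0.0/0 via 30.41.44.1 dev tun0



Longest prefix match for 203.18.150.152:
  /14 203.16.0.0: MATCH
  /15 187.228.0.0: no
  /12 116.240.0.0: no
  /26 204.99.50.0: no
  /8 169.0.0.0: no
  /0 0.0.0.0: MATCH
Selected: next-hop 25.92.199.234 via eth0 (matched /14)


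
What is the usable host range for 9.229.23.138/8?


Network: 9.0.0.0
Broadcast: 9.255.255.255
First usable = network + 1
Last usable = broadcast - 1
Range: 9.0.0.1 to 9.255.255.254


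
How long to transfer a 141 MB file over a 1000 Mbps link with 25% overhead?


Effective throughput = 1000 * (1 - 25/100) = 750 Mbps
File size in Mb = 141 * 8 = 1128 Mb
Time = 1128 / 750
Time = 1.504 seconds


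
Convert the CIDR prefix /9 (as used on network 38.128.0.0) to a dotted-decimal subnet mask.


/9 means 9 network bits, 23 host bits
Binary: 11111111100000000000000000000000
Mask: 255.128.0.0


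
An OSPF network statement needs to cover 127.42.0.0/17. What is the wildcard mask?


Subnet mask: 255.255.128.0
Wildcard = 255.255.255.255 - subnet mask
255 - 255 = 0
255 - 255 = 0
255 - 128 = 127
255 - 0 = 255
Wildcard: 0.0.127.255


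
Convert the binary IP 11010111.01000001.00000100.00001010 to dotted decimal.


11010111 = 215
01000001 = 65
00000100 = 4
00001010 = 10
IP: 215.65.4.10


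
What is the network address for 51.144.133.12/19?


IP:   00110011.10010000.10000101.00001100
Mask: 11111111.11111111.11100000.00000000
AND operation:
Net:  00110011.10010000.10000000.00000000
Network: 51.144.128.0/19


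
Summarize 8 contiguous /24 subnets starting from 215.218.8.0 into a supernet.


Original prefix: /24
Number of subnets: 8 = 2^3
New prefix = 24 - 3 = 21
Supernet: 215.218.8.0/21


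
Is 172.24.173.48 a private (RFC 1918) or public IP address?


RFC 1918 private ranges:
  10.0.0.0/8 (10.0.0.0 - 10.255.255.255)
  172.16.0.0/12 (172.16.0.0 - 172.31.255.255)
  192.168.0.0/16 (192.168.0.0 - 192.168.255.255)
Private (in 172.16.0.0/12)


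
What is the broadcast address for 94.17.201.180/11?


Network: 94.0.0.0/11
Host bits = 21
Set all host bits to 1:
Broadcast: 94.31.255.255


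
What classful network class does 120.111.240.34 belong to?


First octet: 120
Binary: 01111000
0xxxxxxx -> Class A (1-126)
Class A, default mask 255.0.0.0 (/8)


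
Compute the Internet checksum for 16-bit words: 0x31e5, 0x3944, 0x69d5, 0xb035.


Sum all words (with carry folding):
+ 0x31e5 = 0x31e5
+ 0x3944 = 0x6b29
+ 0x69d5 = 0xd4fe
+ 0xb035 = 0x8534
One's complement: ~0x8534
Checksum = 0x7acb


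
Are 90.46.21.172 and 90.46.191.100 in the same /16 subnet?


Mask: 255.255.0.0
90.46.21.172 AND mask = 90.46.0.0
90.46.191.100 AND mask = 90.46.0.0
Yes, same subnet (90.46.0.0)


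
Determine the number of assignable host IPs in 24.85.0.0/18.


Host bits = 32 - 18 = 14
Total addresses = 2^14 = 16384
Usable = total - 2 (network and broadcast)
Usable hosts: 16382


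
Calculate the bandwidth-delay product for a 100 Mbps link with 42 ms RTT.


BDP = bandwidth * RTT
= 100 Mbps * 42 ms
= 100 * 1e6 * 42 / 1000 bits
= 4200000 bits
= 525000 bytes
= 512.6953 KB
BDP = 4200000 bits (525000 bytes)


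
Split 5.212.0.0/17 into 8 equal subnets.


New prefix = 17 + 3 = 20
Each subnet has 4096 addresses
  5.212.0.0/20
  5.212.16.0/20
  5.212.32.0/20
  5.212.48.0/20
  5.212.64.0/20
  5.212.80.0/20
  5.212.96.0/20
  5.212.112.0/20
Subnets: 5.212.0.0/20, 5.212.16.0/20, 5.212.32.0/20, 5.212.48.0/20, 5.212.64.0/20, 5.212.80.0/20, 5.212.96.0/20, 5.212.112.0/20


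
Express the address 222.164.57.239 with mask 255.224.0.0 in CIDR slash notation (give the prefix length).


Binary: 11111111.11100000.00000000.00000000
Count leading 1s
Prefix: /11


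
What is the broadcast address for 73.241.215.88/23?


Network: 73.241.214.0/23
Host bits = 9
Set all host bits to 1:
Broadcast: 73.241.215.255


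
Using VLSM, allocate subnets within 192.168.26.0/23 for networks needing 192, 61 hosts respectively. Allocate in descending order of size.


192 hosts -> /24 (254 usable): 192.168.26.0/24
61 hosts -> /26 (62 usable): 192.168.27.0/26
Allocation: 192.168.26.0/24 (192 hosts, 254 usable); 192.168.27.0/26 (61 hosts, 62 usable)


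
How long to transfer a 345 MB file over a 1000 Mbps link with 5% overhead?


Effective throughput = 1000 * (1 - 5/100) = 950 Mbps
File size in Mb = 345 * 8 = 2760 Mb
Time = 2760 / 950
Time = 2.9053 seconds


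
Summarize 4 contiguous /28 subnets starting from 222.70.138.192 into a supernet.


Original prefix: /28
Number of subnets: 4 = 2^2
New prefix = 28 - 2 = 26
Supernet: 222.70.138.192/26


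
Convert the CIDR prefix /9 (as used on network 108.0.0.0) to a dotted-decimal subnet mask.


/9 means 9 network bits, 23 host bits
Binary: 11111111100000000000000000000000
Mask: 255.128.0.0


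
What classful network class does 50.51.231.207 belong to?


First octet: 50
Binary: 00110010
0xxxxxxx -> Class A (1-126)
Class A, default mask 255.0.0.0 (/8)


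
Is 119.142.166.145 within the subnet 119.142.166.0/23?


Subnet network: 119.142.166.0
Test IP AND mask: 119.142.166.0
Yes, 119.142.166.145 is in 119.142.166.0/23


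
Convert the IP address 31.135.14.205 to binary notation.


31 = 00011111
135 = 10000111
14 = 00001110
205 = 11001101
Binary: 00011111.10000111.00001110.11001101


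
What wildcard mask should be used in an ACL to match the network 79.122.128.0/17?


Subnet mask: 255.255.128.0
Wildcard = 255.255.255.255 - subnet mask
255 - 255 = 0
255 - 255 = 0
255 - 128 = 127
255 - 0 = 255
Wildcard: 0.0.127.255


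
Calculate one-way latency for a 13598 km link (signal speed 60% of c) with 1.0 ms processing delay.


Speed = 0.6 * 3e5 km/s = 180000 km/s
Propagation delay = 13598 / 180000 = 0.0755 s = 75.5444 ms
Processing delay = 1.0 ms
Total one-way latency = 76.5444 ms


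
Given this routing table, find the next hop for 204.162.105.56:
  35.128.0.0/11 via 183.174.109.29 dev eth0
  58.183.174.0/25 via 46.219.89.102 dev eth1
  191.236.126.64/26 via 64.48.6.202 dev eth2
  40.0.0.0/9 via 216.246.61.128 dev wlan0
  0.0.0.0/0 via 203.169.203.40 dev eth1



Longest prefix match for 204.162.105.56:
  /11 35.128.0.0: no
  /25 58.183.174.0: no
  /26 191.236.126.64: no
  /9 40.0.0.0: no
  /0 0.0.0.0: MATCH
Selected: next-hop 203.169.203.40 via eth1 (matched /0)


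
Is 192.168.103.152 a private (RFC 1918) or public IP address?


RFC 1918 private ranges:
  10.0.0.0/8 (10.0.0.0 - 10.255.255.255)
  172.16.0.0/12 (172.16.0.0 - 172.31.255.255)
  192.168.0.0/16 (192.168.0.0 - 192.168.255.255)
Private (in 192.168.0.0/16)


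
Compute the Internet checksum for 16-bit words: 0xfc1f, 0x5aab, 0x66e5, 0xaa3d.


Sum all words (with carry folding):
+ 0xfc1f = 0xfc1f
+ 0x5aab = 0x56cb
+ 0x66e5 = 0xbdb0
+ 0xaa3d = 0x67ee
One's complement: ~0x67ee
Checksum = 0x9811


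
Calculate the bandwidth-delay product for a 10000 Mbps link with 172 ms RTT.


BDP = bandwidth * RTT
= 10000 Mbps * 172 ms
= 10000 * 1e6 * 172 / 1000 bits
= 1720000000 bits
= 215000000 bytes
= 209960.9375 KB
BDP = 1720000000 bits (215000000 bytes)


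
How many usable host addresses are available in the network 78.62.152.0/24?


Host bits = 32 - 24 = 8
Total addresses = 2^8 = 256
Usable = total - 2 (network and broadcast)
Usable hosts: 254


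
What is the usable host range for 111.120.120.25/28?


Network: 111.120.120.16
Broadcast: 111.120.120.31
First usable = network + 1
Last usable = broadcast - 1
Range: 111.120.120.17 to 111.120.120.30


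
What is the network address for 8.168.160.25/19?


IP:   00001000.10101000.10100000.00011001
Mask: 11111111.11111111.11100000.00000000
AND operation:
Net:  00001000.10101000.10100000.00000000
Network: 8.168.160.0/19


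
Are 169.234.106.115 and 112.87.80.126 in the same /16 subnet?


Mask: 255.255.0.0
169.234.106.115 AND mask = 169.234.0.0
112.87.80.126 AND mask = 112.87.0.0
No, different subnets (169.234.0.0 vs 112.87.0.0)


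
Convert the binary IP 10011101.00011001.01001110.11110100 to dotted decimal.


10011101 = 157
00011001 = 25
01001110 = 78
11110100 = 244
IP: 157.25.78.244


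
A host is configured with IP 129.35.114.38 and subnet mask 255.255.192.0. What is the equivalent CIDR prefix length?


Binary: 11111111.11111111.11000000.00000000
Count leading 1s
Prefix: /18


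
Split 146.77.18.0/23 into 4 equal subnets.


New prefix = 23 + 2 = 25
Each subnet has 128 addresses
  146.77.18.0/25
  146.77.18.128/25
  146.77.19.0/25
  146.77.19.128/25
Subnets: 146.77.18.0/25, 146.77.18.128/25, 146.77.19.0/25, 146.77.19.128/25


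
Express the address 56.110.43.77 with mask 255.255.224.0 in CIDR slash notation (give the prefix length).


Binary: 11111111.11111111.11100000.00000000
Count leading 1s
Prefix: /19


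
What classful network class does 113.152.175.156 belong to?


First octet: 113
Binary: 01110001
0xxxxxxx -> Class A (1-126)
Class A, default mask 255.0.0.0 (/8)


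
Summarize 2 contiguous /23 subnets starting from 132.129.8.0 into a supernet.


Original prefix: /23
Number of subnets: 2 = 2^1
New prefix = 23 - 1 = 22
Supernet: 132.129.8.0/22


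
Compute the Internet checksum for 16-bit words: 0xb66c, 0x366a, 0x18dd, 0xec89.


Sum all words (with carry folding):
+ 0xb66c = 0xb66c
+ 0x366a = 0xecd6
+ 0x18dd = 0x05b4
+ 0xec89 = 0xf23d
One's complement: ~0xf23d
Checksum = 0x0dc2


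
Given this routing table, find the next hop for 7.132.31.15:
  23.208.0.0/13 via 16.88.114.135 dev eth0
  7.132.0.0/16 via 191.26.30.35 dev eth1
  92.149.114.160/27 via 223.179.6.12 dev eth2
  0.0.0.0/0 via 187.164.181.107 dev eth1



Longest prefix match for 7.132.31.15:
  /13 23.208.0.0: no
  /16 7.132.0.0: MATCH
  /27 92.149.114.160: no
  /0 0.0.0.0: MATCH
Selected: next-hop 191.26.30.35 via eth1 (matched /16)


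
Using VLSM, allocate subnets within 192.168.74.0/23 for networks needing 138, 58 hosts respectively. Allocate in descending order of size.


138 hosts -> /24 (254 usable): 192.168.74.0/24
58 hosts -> /26 (62 usable): 192.168.75.0/26
Allocation: 192.168.74.0/24 (138 hosts, 254 usable); 192.168.75.0/26 (58 hosts, 62 usable)


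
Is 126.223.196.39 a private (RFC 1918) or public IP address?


RFC 1918 private ranges:
  10.0.0.0/8 (10.0.0.0 - 10.255.255.255)
  172.16.0.0/12 (172.16.0.0 - 172.31.255.255)
  192.168.0.0/16 (192.168.0.0 - 192.168.255.255)
Public (not in any RFC 1918 range)


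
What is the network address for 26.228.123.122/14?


IP:   00011010.11100100.01111011.01111010
Mask: 11111111.11111100.00000000.00000000
AND operation:
Net:  00011010.11100100.00000000.00000000
Network: 26.228.0.0/14


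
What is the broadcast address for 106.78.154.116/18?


Network: 106.78.128.0/18
Host bits = 14
Set all host bits to 1:
Broadcast: 106.78.191.255


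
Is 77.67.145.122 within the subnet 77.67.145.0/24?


Subnet network: 77.67.145.0
Test IP AND mask: 77.67.145.0
Yes, 77.67.145.122 is in 77.67.145.0/24


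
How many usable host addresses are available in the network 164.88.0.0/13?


Host bits = 32 - 13 = 19
Total addresses = 2^19 = 524288
Usable = total - 2 (network and broadcast)
Usable hosts: 524286


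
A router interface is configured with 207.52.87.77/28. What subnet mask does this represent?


/28 means 28 network bits, 4 host bits
Binary: 11111111111111111111111111110000
Mask: 255.255.255.240


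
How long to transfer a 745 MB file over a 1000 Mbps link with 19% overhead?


Effective throughput = 1000 * (1 - 19/100) = 810 Mbps
File size in Mb = 745 * 8 = 5960 Mb
Time = 5960 / 810
Time = 7.358 seconds


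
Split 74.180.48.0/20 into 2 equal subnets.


New prefix = 20 + 1 = 21
Each subnet has 2048 addresses
  74.180.48.0/21
  74.180.56.0/21
Subnets: 74.180.48.0/21, 74.180.56.0/21


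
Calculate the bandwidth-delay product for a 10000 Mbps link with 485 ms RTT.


BDP = bandwidth * RTT
= 10000 Mbps * 485 ms
= 10000 * 1e6 * 485 / 1000 bits
= 4850000000 bits
= 606250000 bytes
= 592041.0156 KB
BDP = 4850000000 bits (606250000 bytes)


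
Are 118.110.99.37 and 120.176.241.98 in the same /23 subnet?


Mask: 255.255.254.0
118.110.99.37 AND mask = 118.110.98.0
120.176.241.98 AND mask = 120.176.240.0
No, different subnets (118.110.98.0 vs 120.176.240.0)


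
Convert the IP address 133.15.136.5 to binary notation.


133 = 10000101
15 = 00001111
136 = 10001000
5 = 00000101
Binary: 10000101.00001111.10001000.00000101


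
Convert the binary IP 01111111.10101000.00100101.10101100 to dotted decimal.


01111111 = 127
10101000 = 168
00100101 = 37
10101100 = 172
IP: 127.168.37.172


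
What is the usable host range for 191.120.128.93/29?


Network: 191.120.128.88
Broadcast: 191.120.128.95
First usable = network + 1
Last usable = broadcast - 1
Range: 191.120.128.89 to 191.120.128.94


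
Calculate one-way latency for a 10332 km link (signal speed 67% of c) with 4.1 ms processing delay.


Speed = 0.67 * 3e5 km/s = 201000 km/s
Propagation delay = 10332 / 201000 = 0.0514 s = 51.403 ms
Processing delay = 4.1 ms
Total one-way latency = 55.503 ms


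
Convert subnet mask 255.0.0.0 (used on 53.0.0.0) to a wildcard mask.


Subnet mask: 255.0.0.0
Wildcard = 255.255.255.255 - subnet mask
255 - 255 = 0
255 - 0 = 255
255 - 0 = 255
255 - 0 = 255
Wildcard: 0.255.255.255


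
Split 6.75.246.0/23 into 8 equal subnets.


New prefix = 23 + 3 = 26
Each subnet has 64 addresses
  6.75.246.0/26
  6.75.246.64/26
  6.75.246.128/26
  6.75.246.192/26
  6.75.247.0/26
  6.75.247.64/26
  6.75.247.128/26
  6.75.247.192/26
Subnets: 6.75.246.0/26, 6.75.246.64/26, 6.75.246.128/26, 6.75.246.192/26, 6.75.247.0/26, 6.75.247.64/26, 6.75.247.128/26, 6.75.247.192/26


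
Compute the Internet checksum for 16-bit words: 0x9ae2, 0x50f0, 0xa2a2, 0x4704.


Sum all words (with carry folding):
+ 0x9ae2 = 0x9ae2
+ 0x50f0 = 0xebd2
+ 0xa2a2 = 0x8e75
+ 0x4704 = 0xd579
One's complement: ~0xd579
Checksum = 0x2a86


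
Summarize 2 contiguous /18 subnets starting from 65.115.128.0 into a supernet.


Original prefix: /18
Number of subnets: 2 = 2^1
New prefix = 18 - 1 = 17
Supernet: 65.115.128.0/17


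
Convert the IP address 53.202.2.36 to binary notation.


53 = 00110101
202 = 11001010
2 = 00000010
36 = 00100100
Binary: 00110101.11001010.00000010.00100100


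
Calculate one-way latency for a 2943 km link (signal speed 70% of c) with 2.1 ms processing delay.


Speed = 0.7 * 3e5 km/s = 210000 km/s
Propagation delay = 2943 / 210000 = 0.014 s = 14.0143 ms
Processing delay = 2.1 ms
Total one-way latency = 16.1143 ms


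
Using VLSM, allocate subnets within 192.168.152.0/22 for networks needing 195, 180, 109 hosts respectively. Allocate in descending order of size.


195 hosts -> /24 (254 usable): 192.168.152.0/24
180 hosts -> /24 (254 usable): 192.168.153.0/24
109 hosts -> /25 (126 usable): 192.168.154.0/25
Allocation: 192.168.152.0/24 (195 hosts, 254 usable); 192.168.153.0/24 (180 hosts, 254 usable); 192.168.154.0/25 (109 hosts, 126 usable)


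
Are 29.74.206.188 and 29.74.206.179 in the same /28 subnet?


Mask: 255.255.255.240
29.74.206.188 AND mask = 29.74.206.176
29.74.206.179 AND mask = 29.74.206.176
Yes, same subnet (29.74.206.176)


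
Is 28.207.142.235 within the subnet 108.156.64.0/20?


Subnet network: 108.156.64.0
Test IP AND mask: 28.207.128.0
No, 28.207.142.235 is not in 108.156.64.0/20


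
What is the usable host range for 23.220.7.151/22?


Network: 23.220.4.0
Broadcast: 23.220.7.255
First usable = network + 1
Last usable = broadcast - 1
Range: 23.220.4.1 to 23.220.7.254


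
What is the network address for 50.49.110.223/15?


IP:   00110010.00110001.01101110.11011111
Mask: 11111111.11111110.00000000.00000000
AND operation:
Net:  00110010.00110000.00000000.00000000
Network: 50.48.0.0/15


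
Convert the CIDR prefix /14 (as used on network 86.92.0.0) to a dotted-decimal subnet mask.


/14 means 14 network bits, 18 host bits
Binary: 11111111111111000000000000000000
Mask: 255.252.0.0


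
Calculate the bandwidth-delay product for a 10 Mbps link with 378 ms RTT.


BDP = bandwidth * RTT
= 10 Mbps * 378 ms
= 10 * 1e6 * 378 / 1000 bits
= 3780000 bits
= 472500 bytes
= 461.4258 KB
BDP = 3780000 bits (472500 bytes)


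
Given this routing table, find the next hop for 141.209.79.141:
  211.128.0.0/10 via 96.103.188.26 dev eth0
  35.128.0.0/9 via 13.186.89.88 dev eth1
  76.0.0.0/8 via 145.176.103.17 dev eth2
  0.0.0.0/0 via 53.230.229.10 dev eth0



Longest prefix match for 141.209.79.141:
  /10 211.128.0.0: no
  /9 35.128.0.0: no
  /8 76.0.0.0: no
  /0 0.0.0.0: MATCH
Selected: next-hop 53.230.229.10 via eth0 (matched /0)


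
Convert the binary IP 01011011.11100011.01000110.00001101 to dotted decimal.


01011011 = 91
11100011 = 227
01000110 = 70
00001101 = 13
IP: 91.227.70.13


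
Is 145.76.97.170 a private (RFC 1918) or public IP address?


RFC 1918 private ranges:
  10.0.0.0/8 (10.0.0.0 - 10.255.255.255)
  172.16.0.0/12 (172.16.0.0 - 172.31.255.255)
  192.168.0.0/16 (192.168.0.0 - 192.168.255.255)
Public (not in any RFC 1918 range)


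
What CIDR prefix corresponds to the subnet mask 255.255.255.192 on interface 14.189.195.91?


Binary: 11111111.11111111.11111111.11000000
Count leading 1s
Prefix: /26


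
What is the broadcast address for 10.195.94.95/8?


Network: 10.0.0.0/8
Host bits = 24
Set all host bits to 1:
Broadcast: 10.255.255.255


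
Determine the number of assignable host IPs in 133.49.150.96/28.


Host bits = 32 - 28 = 4
Total addresses = 2^4 = 16
Usable = total - 2 (network and broadcast)
Usable hosts: 14


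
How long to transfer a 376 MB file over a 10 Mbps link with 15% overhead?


Effective throughput = 10 * (1 - 15/100) = 8.5 Mbps
File size in Mb = 376 * 8 = 3008 Mb
Time = 3008 / 8.5
Time = 353.8824 seconds


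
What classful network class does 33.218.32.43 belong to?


First octet: 33
Binary: 00100001
0xxxxxxx -> Class A (1-126)
Class A, default mask 255.0.0.0 (/8)


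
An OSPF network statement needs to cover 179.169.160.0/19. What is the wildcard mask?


Subnet mask: 255.255.224.0
Wildcard = 255.255.255.255 - subnet mask
255 - 255 = 0
255 - 255 = 0
255 - 224 = 31
255 - 0 = 255
Wildcard: 0.0.31.255


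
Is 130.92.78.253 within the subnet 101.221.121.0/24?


Subnet network: 101.221.121.0
Test IP AND mask: 130.92.78.0
No, 130.92.78.253 is not in 101.221.121.0/24


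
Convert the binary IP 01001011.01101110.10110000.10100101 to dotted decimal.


01001011 = 75
01101110 = 110
10110000 = 176
10100101 = 165
IP: 75.110.176.165


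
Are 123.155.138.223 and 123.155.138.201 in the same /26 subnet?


Mask: 255.255.255.192
123.155.138.223 AND mask = 123.155.138.192
123.155.138.201 AND mask = 123.155.138.192
Yes, same subnet (123.155.138.192)


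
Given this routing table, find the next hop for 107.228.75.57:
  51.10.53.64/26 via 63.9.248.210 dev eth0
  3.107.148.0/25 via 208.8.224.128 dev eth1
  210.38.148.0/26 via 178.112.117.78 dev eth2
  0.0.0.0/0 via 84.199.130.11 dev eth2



Longest prefix match for 107.228.75.57:
  /26 51.10.53.64: no
  /25 3.107.148.0: no
  /26 210.38.148.0: no
  /0 0.0.0.0: MATCH
Selected: next-hop 84.199.130.11 via eth2 (matched /0)


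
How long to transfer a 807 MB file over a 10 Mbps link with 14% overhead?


Effective throughput = 10 * (1 - 14/100) = 8.6 Mbps
File size in Mb = 807 * 8 = 6456 Mb
Time = 6456 / 8.6
Time = 750.6977 seconds


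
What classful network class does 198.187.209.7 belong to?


First octet: 198
Binary: 11000110
110xxxxx -> Class C (192-223)
Class C, default mask 255.255.255.0 (/24)


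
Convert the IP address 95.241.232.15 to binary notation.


95 = 01011111
241 = 11110001
232 = 11101000
15 = 00001111
Binary: 01011111.11110001.11101000.00001111


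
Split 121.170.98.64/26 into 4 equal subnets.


New prefix = 26 + 2 = 28
Each subnet has 16 addresses
  121.170.98.64/28
  121.170.98.80/28
  121.170.98.96/28
  121.170.98.112/28
Subnets: 121.170.98.64/28, 121.170.98.80/28, 121.170.98.96/28, 121.170.98.112/28


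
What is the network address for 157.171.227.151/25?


IP:   10011101.10101011.11100011.10010111
Mask: 11111111.11111111.11111111.10000000
AND operation:
Net:  10011101.10101011.11100011.10000000
Network: 157.171.227.128/25


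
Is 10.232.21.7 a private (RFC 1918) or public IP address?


RFC 1918 private ranges:
  10.0.0.0/8 (10.0.0.0 - 10.255.255.255)
  172.16.0.0/12 (172.16.0.0 - 172.31.255.255)
  192.168.0.0/16 (192.168.0.0 - 192.168.255.255)
Private (in 10.0.0.0/8)


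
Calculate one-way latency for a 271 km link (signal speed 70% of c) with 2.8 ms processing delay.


Speed = 0.7 * 3e5 km/s = 210000 km/s
Propagation delay = 271 / 210000 = 0.0013 s = 1.2905 ms
Processing delay = 2.8 ms
Total one-way latency = 4.0905 ms


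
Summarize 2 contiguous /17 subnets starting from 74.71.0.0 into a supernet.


Original prefix: /17
Number of subnets: 2 = 2^1
New prefix = 17 - 1 = 16
Supernet: 74.71.0.0/16


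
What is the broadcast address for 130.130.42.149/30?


Network: 130.130.42.148/30
Host bits = 2
Set all host bits to 1:
Broadcast: 130.130.42.151


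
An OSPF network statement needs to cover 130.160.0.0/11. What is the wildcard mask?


Subnet mask: 255.224.0.0
Wildcard = 255.255.255.255 - subnet mask
255 - 255 = 0
255 - 224 = 31
255 - 0 = 255
255 - 0 = 255
Wildcard: 0.31.255.255


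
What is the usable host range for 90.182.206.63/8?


Network: 90.0.0.0
Broadcast: 90.255.255.255
First usable = network + 1
Last usable = broadcast - 1
Range: 90.0.0.1 to 90.255.255.254


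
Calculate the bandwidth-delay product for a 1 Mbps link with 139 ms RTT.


BDP = bandwidth * RTT
= 1 Mbps * 139 ms
= 1 * 1e6 * 139 / 1000 bits
= 139000 bits
= 17375 bytes
= 16.9678 KB
BDP = 139000 bits (17375 bytes)


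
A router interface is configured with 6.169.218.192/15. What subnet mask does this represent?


/15 means 15 network bits, 17 host bits
Binary: 11111111111111100000000000000000
Mask: 255.254.0.0


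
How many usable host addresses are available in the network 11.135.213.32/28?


Host bits = 32 - 28 = 4
Total addresses = 2^4 = 16
Usable = total - 2 (network and broadcast)
Usable hosts: 14


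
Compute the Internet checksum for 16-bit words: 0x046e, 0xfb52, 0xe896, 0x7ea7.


Sum all words (with carry folding):
+ 0x046e = 0x046e
+ 0xfb52 = 0xffc0
+ 0xe896 = 0xe857
+ 0x7ea7 = 0x66ff
One's complement: ~0x66ff
Checksum = 0x9900


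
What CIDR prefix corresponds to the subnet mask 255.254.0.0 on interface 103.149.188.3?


Binary: 11111111.11111110.00000000.00000000
Count leading 1s
Prefix: /15


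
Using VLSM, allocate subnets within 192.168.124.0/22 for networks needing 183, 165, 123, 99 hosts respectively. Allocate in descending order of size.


183 hosts -> /24 (254 usable): 192.168.124.0/24
165 hosts -> /24 (254 usable): 192.168.125.0/24
123 hosts -> /25 (126 usable): 192.168.126.0/25
99 hosts -> /25 (126 usable): 192.168.126.128/25
Allocation: 192.168.124.0/24 (183 hosts, 254 usable); 192.168.125.0/24 (165 hosts, 254 usable); 192.168.126.0/25 (123 hosts, 126 usable); 192.168.126.128/25 (99 hosts, 126 usable)


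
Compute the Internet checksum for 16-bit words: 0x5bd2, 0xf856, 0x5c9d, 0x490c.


Sum all words (with carry folding):
+ 0x5bd2 = 0x5bd2
+ 0xf856 = 0x5429
+ 0x5c9d = 0xb0c6
+ 0x490c = 0xf9d2
One's complement: ~0xf9d2
Checksum = 0x062d


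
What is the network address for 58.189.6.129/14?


IP:   00111010.10111101.00000110.10000001
Mask: 11111111.11111100.00000000.00000000
AND operation:
Net:  00111010.10111100.00000000.00000000
Network: 58.188.0.0/14


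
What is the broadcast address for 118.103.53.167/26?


Network: 118.103.53.128/26
Host bits = 6
Set all host bits to 1:
Broadcast: 118.103.53.191


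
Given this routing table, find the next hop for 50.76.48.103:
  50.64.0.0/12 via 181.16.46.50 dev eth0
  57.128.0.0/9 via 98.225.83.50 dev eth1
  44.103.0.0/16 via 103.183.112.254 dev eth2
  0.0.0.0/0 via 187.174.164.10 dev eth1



Longest prefix match for 50.76.48.103:
  /12 50.64.0.0: MATCH
  /9 57.128.0.0: no
  /16 44.103.0.0: no
  /0 0.0.0.0: MATCH
Selected: next-hop 181.16.46.50 via eth0 (matched /12)


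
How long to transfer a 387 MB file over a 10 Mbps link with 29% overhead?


Effective throughput = 10 * (1 - 29/100) = 7.1 Mbps
File size in Mb = 387 * 8 = 3096 Mb
Time = 3096 / 7.1
Time = 436.0563 seconds


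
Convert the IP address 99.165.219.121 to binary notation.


99 = 01100011
165 = 10100101
219 = 11011011
121 = 01111001
Binary: 01100011.10100101.11011011.01111001


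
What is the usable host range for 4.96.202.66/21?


Network: 4.96.200.0
Broadcast: 4.96.207.255
First usable = network + 1
Last usable = broadcast - 1
Range: 4.96.200.1 to 4.96.207.254


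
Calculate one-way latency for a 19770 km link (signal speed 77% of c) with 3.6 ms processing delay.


Speed = 0.77 * 3e5 km/s = 231000 km/s
Propagation delay = 19770 / 231000 = 0.0856 s = 85.5844 ms
Processing delay = 3.6 ms
Total one-way latency = 89.1844 ms


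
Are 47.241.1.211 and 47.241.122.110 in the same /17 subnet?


Mask: 255.255.128.0
47.241.1.211 AND mask = 47.241.0.0
47.241.122.110 AND mask = 47.241.0.0
Yes, same subnet (47.241.0.0)


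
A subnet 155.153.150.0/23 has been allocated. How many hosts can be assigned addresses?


Host bits = 32 - 23 = 9
Total addresses = 2^9 = 512
Usable = total - 2 (network and broadcast)
Usable hosts: 510


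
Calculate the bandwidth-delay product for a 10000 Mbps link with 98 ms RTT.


BDP = bandwidth * RTT
= 10000 Mbps * 98 ms
= 10000 * 1e6 * 98 / 1000 bits
= 980000000 bits
= 122500000 bytes
= 119628.9062 KB
BDP = 980000000 bits (122500000 bytes)


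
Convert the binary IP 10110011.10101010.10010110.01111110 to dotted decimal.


10110011 = 179
10101010 = 170
10010110 = 150
01111110 = 126
IP: 179.170.150.126


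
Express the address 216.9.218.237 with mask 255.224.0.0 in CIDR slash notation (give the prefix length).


Binary: 11111111.11100000.00000000.00000000
Count leading 1s
Prefix: /11


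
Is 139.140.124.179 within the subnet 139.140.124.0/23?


Subnet network: 139.140.124.0
Test IP AND mask: 139.140.124.0
Yes, 139.140.124.179 is in 139.140.124.0/23


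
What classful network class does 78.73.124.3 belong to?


First octet: 78
Binary: 01001110
0xxxxxxx -> Class A (1-126)
Class A, default mask 255.0.0.0 (/8)


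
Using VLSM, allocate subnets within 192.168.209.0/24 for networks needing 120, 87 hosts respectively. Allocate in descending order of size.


120 hosts -> /25 (126 usable): 192.168.209.0/25
87 hosts -> /25 (126 usable): 192.168.209.128/25
Allocation: 192.168.209.0/25 (120 hosts, 126 usable); 192.168.209.128/25 (87 hosts, 126 usable)


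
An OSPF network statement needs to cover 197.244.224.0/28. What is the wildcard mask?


Subnet mask: 255.255.255.240
Wildcard = 255.255.255.255 - subnet mask
255 - 255 = 0
255 - 255 = 0
255 - 255 = 0
255 - 240 = 15
Wildcard: 0.0.0.15


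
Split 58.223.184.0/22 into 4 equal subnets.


New prefix = 22 + 2 = 24
Each subnet has 256 addresses
  58.223.184.0/24
  58.223.185.0/24
  58.223.186.0/24
  58.223.187.0/24
Subnets: 58.223.184.0/24, 58.223.185.0/24, 58.223.186.0/24, 58.223.187.0/24


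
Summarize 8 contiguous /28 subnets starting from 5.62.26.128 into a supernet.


Original prefix: /28
Number of subnets: 8 = 2^3
New prefix = 28 - 3 = 25
Supernet: 5.62.26.128/25


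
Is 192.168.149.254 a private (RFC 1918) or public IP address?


RFC 1918 private ranges:
  10.0.0.0/8 (10.0.0.0 - 10.255.255.255)
  172.16.0.0/12 (172.16.0.0 - 172.31.255.255)
  192.168.0.0/16 (192.168.0.0 - 192.168.255.255)
Private (in 192.168.0.0/16)


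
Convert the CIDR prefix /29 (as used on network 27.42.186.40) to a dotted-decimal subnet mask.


/29 means 29 network bits, 3 host bits
Binary: 11111111111111111111111111111000
Mask: 255.255.255.248


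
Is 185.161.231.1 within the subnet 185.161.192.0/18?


Subnet network: 185.161.192.0
Test IP AND mask: 185.161.192.0
Yes, 185.161.231.1 is in 185.161.192.0/18


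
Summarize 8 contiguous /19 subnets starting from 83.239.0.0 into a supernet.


Original prefix: /19
Number of subnets: 8 = 2^3
New prefix = 19 - 3 = 16
Supernet: 83.239.0.0/16


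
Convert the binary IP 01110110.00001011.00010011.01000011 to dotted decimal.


01110110 = 118
00001011 = 11
00010011 = 19
01000011 = 67
IP: 118.11.19.67


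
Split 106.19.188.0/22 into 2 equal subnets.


New prefix = 22 + 1 = 23
Each subnet has 512 addresses
  106.19.188.0/23
  106.19.190.0/23
Subnets: 106.19.188.0/23, 106.19.190.0/23


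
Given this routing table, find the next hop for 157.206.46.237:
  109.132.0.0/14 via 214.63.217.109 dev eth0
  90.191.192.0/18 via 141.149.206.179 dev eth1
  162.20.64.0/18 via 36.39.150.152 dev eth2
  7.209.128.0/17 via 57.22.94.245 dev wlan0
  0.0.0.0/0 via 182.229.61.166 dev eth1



Longest prefix match for 157.206.46.237:
  /14 109.132.0.0: no
  /18 90.191.192.0: no
  /18 162.20.64.0: no
  /17 7.209.128.0: no
  /0 0.0.0.0: MATCH
Selected: next-hop 182.229.61.166 via eth1 (matched /0)


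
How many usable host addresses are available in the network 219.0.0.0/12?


Host bits = 32 - 12 = 20
Total addresses = 2^20 = 1048576
Usable = total - 2 (network and broadcast)
Usable hosts: 1048574


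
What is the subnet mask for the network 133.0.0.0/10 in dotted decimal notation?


/10 means 10 network bits, 22 host bits
Binary: 11111111110000000000000000000000
Mask: 255.192.0.0


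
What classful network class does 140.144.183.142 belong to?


First octet: 140
Binary: 10001100
10xxxxxx -> Class B (128-191)
Class B, default mask 255.255.0.0 (/16)


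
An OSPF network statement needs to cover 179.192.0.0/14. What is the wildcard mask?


Subnet mask: 255.252.0.0
Wildcard = 255.255.255.255 - subnet mask
255 - 255 = 0
255 - 252 = 3
255 - 0 = 255
255 - 0 = 255
Wildcard: 0.3.255.255


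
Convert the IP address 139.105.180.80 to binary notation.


139 = 10001011
105 = 01101001
180 = 10110100
80 = 01010000
Binary: 10001011.01101001.10110100.01010000


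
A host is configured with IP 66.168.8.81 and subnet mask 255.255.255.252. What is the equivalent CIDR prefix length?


Binary: 11111111.11111111.11111111.11111100
Count leading 1s
Prefix: /30


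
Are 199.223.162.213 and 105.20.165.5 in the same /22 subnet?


Mask: 255.255.252.0
199.223.162.213 AND mask = 199.223.160.0
105.20.165.5 AND mask = 105.20.164.0
No, different subnets (199.223.160.0 vs 105.20.164.0)


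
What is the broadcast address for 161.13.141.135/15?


Network: 161.12.0.0/15
Host bits = 17
Set all host bits to 1:
Broadcast: 161.13.255.255


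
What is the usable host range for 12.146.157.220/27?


Network: 12.146.157.192
Broadcast: 12.146.157.223
First usable = network + 1
Last usable = broadcast - 1
Range: 12.146.157.193 to 12.146.157.222


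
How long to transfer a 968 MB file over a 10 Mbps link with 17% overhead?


Effective throughput = 10 * (1 - 17/100) = 8.3 Mbps
File size in Mb = 968 * 8 = 7744 Mb
Time = 7744 / 8.3
Time = 933.012 seconds


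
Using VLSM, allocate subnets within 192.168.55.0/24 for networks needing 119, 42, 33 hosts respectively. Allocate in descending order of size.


119 hosts -> /25 (126 usable): 192.168.55.0/25
42 hosts -> /26 (62 usable): 192.168.55.128/26
33 hosts -> /26 (62 usable): 192.168.55.192/26
Allocation: 192.168.55.0/25 (119 hosts, 126 usable); 192.168.55.128/26 (42 hosts, 62 usable); 192.168.55.192/26 (33 hosts, 62 usable)
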